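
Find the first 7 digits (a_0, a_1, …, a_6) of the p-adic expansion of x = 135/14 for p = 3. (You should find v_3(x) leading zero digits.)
(a_0, …, a_6) = (0, 0, 0, 1, 0, 1, 2)

v_3(135/14) = 3, so a_0 = ... = a_2 = 0. Factor out: x = 3^3 · u with u = 5/14 a unit in ℤ_3. Expand u iteratively via a_{v+i} = u_i mod 3, u_{i+1} = (u_i − a_{v+i})/3:
  u_0 = 5/14;  a_3 = 1;  u_1 = (u_0 − 1)/3 = -3/14
  u_1 = -3/14;  a_4 = 0;  u_2 = (u_1 − 0)/3 = -1/14
  u_2 = -1/14;  a_5 = 1;  u_3 = (u_2 − 1)/3 = -5/14
  u_3 = -5/14;  a_6 = 2;  u_4 = (u_3 − 2)/3 = -11/14
Digits: (0, 0, 0, 1, 0, 1, 2).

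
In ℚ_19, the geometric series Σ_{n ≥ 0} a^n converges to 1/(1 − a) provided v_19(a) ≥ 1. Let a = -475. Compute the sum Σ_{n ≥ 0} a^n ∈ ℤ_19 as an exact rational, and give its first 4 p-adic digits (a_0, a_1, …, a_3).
Σ a^n = 1/(1 − a) = 1/476;  first 4 digits = (1, 13, 15, 6)

v_19(a) = 1 ≥ 1, so the series converges in ℤ_19 to 1/(1 − a) = 1/(1 − (-475)) = 1/476. Expand this rational in ℤ_19: compute digits iteratively via d_i = x_i mod 19, x_{i+1} = (x_i − d_i)/19. The first 4 digits are (1, 13, 15, 6).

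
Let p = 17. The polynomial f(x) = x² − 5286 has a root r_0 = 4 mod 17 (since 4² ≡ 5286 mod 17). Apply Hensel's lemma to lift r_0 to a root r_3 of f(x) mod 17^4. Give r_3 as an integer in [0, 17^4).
r_3 = 9405 (mod 83521)

Hensel's recurrence: r_{i+1} = r_i − f(r_i)·(f′(r_i))^{-1} mod 17^{i+2}, with f′(x) = 2x. Iterate:
  r_0 = 4 (mod 17)
  r_1 = 157 (mod 289)
  r_2 = 4492 (mod 4913)
  r_3 = 9405 (mod 83521)
Final: r_3 = 9405, and one checks f(r_3) ≡ 0 mod 17^4.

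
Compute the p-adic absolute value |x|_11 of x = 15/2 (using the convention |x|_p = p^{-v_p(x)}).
|15/2|_11 = 1

Step 1 — compute v_11(x) by factoring powers of 11 out of the numerator and denominator: v_11(15/2) = 0. Step 2 — apply |x|_p = p^{-v_p(x)} = 11^{0} = 1.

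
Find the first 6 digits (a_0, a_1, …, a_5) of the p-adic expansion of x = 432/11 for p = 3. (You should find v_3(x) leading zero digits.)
(a_0, …, a_5) = (0, 0, 0, 2, 2, 2)

v_3(432/11) = 3, so a_0 = ... = a_2 = 0. Factor out: x = 3^3 · u with u = 16/11 a unit in ℤ_3. Expand u iteratively via a_{v+i} = u_i mod 3, u_{i+1} = (u_i − a_{v+i})/3:
  u_0 = 16/11;  a_3 = 2;  u_1 = (u_0 − 2)/3 = -2/11
  u_1 = -2/11;  a_4 = 2;  u_2 = (u_1 − 2)/3 = -8/11
  u_2 = -8/11;  a_5 = 2;  u_3 = (u_2 − 2)/3 = -10/11
Digits: (0, 0, 0, 2, 2, 2).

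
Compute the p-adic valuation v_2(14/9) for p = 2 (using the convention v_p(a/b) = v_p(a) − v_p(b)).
v_2(14/9) = 1

Factor powers of 2 from the numerator and denominator of the reduced fraction: 14 = 2^1 · 7 and 9 = 2^0 · 9. Apply v_p(a/b) = v_p(a) − v_p(b): v_2(14/9) = 1 − 0 = 1.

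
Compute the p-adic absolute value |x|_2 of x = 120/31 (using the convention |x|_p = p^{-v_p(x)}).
|120/31|_2 = 1/8

Step 1 — compute v_2(x) by factoring powers of 2 out of the numerator and denominator: v_2(120/31) = 3. Step 2 — apply |x|_p = p^{-v_p(x)} = 2^{-3} = 1/8.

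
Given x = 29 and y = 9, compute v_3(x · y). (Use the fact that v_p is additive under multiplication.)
v_3(261) = 2

v_p(x) = 0 (factor: 29 = 3^0 · 29); v_p(y) = 2 (factor: 9 = 3^2 · 1). Additivity: v_p(xy) = v_p(x) + v_p(y) = 0 + 2 = 2. (Direct check: xy = 261 = 3^2 · (29).)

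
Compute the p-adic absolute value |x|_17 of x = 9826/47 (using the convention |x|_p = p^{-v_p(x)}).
|9826/47|_17 = 1/4913

Step 1 — compute v_17(x) by factoring powers of 17 out of the numerator and denominator: v_17(9826/47) = 3. Step 2 — apply |x|_p = p^{-v_p(x)} = 17^{-3} = 1/4913.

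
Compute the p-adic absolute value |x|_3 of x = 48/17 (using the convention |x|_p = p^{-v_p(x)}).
|48/17|_3 = 1/3

Step 1 — compute v_3(x) by factoring powers of 3 out of the numerator and denominator: v_3(48/17) = 1. Step 2 — apply |x|_p = p^{-v_p(x)} = 3^{-1} = 1/3.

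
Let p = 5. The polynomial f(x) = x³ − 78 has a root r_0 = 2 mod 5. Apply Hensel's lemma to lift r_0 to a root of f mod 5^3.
r_2 = 62 (mod 125)

Hensel: r_{i+1} = r_i − f(r_i)/f′(r_i) mod 5^{i+2}, where f′(x) = 3x². Iterate:
  r_0 = 2 (mod 5)
  r_1 = 12 (mod 25)
  r_2 = 62 (mod 125)
Final: r = 62 with f(r) ≡ 0 mod 5^3.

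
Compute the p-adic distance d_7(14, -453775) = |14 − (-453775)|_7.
d_7(14, -453775) = 1/16807

Step 1 — x − y = 14 − (-453775) = 453789. Step 2 — v_7(453789) = 5 (factor: 453789 = (7^5 · 27); the sign does not affect v_p). Step 3 — |x − y|_7 = 7^{-5} = 1/16807.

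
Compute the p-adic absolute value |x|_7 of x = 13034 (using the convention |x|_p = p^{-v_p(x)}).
|13034|_7 = 1/343

Step 1 — compute v_7(x) by factoring powers of 7 out of the numerator and denominator: v_7(13034) = 3. Step 2 — apply |x|_p = p^{-v_p(x)} = 7^{-3} = 1/343.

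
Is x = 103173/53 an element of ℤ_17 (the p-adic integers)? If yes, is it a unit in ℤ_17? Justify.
x ∈ ℤ_17 but not a unit; v_17(x) = 3 > 0

ℤ_17 = {x ∈ ℚ_17 : v_17(x) ≥ 0} and ℤ_17^× = {x ∈ ℤ_17 : v_17(x) = 0}. Here v_17(103173/53) = v_17(num) − v_17(den) = 3; compare against these criteria.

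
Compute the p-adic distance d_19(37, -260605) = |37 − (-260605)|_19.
d_19(37, -260605) = 1/130321

Step 1 — x − y = 37 − (-260605) = 260642. Step 2 — v_19(260642) = 4 (factor: 260642 = (19^4 · 2); the sign does not affect v_p). Step 3 — |x − y|_19 = 19^{-4} = 1/130321.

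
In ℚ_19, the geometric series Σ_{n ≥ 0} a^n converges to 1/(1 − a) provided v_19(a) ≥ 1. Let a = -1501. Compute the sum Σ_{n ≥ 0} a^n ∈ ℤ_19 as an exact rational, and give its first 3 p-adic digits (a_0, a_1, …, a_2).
Σ a^n = 1/(1 − a) = 1/1502;  first 3 digits = (1, 16, 4)

v_19(a) = 1 ≥ 1, so the series converges in ℤ_19 to 1/(1 − a) = 1/(1 − (-1501)) = 1/1502. Expand this rational in ℤ_19: compute digits iteratively via d_i = x_i mod 19, x_{i+1} = (x_i − d_i)/19. The first 3 digits are (1, 16, 4).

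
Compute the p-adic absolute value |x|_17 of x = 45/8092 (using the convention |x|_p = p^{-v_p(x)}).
|45/8092|_17 = 289

Step 1 — compute v_17(x) by factoring powers of 17 out of the numerator and denominator: v_17(45/8092) = -2. Step 2 — apply |x|_p = p^{-v_p(x)} = 17^{2} = 289.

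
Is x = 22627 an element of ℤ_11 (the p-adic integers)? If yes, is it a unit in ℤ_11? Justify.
x ∈ ℤ_11 but not a unit; v_11(x) = 3 > 0

ℤ_11 = {x ∈ ℚ_11 : v_11(x) ≥ 0} and ℤ_11^× = {x ∈ ℤ_11 : v_11(x) = 0}. Here v_11(22627) = v_11(num) − v_11(den) = 3; compare against these criteria.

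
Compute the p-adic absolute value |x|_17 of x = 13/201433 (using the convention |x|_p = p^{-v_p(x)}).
|13/201433|_17 = 4913

Step 1 — compute v_17(x) by factoring powers of 17 out of the numerator and denominator: v_17(13/201433) = -3. Step 2 — apply |x|_p = p^{-v_p(x)} = 17^{3} = 4913.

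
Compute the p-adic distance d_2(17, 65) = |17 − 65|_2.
d_2(17, 65) = 1/16

Step 1 — x − y = 17 − 65 = -48. Step 2 — v_2(-48) = 4 (factor: -48 = −(2^4 · 3); the sign does not affect v_p). Step 3 — |x − y|_2 = 2^{-4} = 1/16.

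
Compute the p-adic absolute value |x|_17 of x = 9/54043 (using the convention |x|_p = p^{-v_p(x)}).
|9/54043|_17 = 4913

Step 1 — compute v_17(x) by factoring powers of 17 out of the numerator and denominator: v_17(9/54043) = -3. Step 2 — apply |x|_p = p^{-v_p(x)} = 17^{3} = 4913.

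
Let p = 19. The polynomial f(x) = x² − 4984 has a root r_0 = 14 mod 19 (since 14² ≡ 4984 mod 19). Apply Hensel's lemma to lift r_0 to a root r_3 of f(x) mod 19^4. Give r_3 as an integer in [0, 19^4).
r_3 = 127257 (mod 130321)

Hensel's recurrence: r_{i+1} = r_i − f(r_i)·(f′(r_i))^{-1} mod 19^{i+2}, with f′(x) = 2x. Iterate:
  r_0 = 14 (mod 19)
  r_1 = 185 (mod 361)
  r_2 = 3795 (mod 6859)
  r_3 = 127257 (mod 130321)
Final: r_3 = 127257, and one checks f(r_3) ≡ 0 mod 19^4.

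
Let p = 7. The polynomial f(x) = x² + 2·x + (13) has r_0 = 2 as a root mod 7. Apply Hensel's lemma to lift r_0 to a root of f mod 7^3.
r_2 = 268 (mod 343)

Hensel: r_{i+1} = r_i − f(r_i)·(f′(r_i))^{-1} mod 7^{i+2}, f′(x) = 2x + 2. Iterate:
  r_0 = 2 (mod 7)
  r_1 = 23 (mod 49)
  r_2 = 268 (mod 343)
Final: r = 268 satisfies f(r) ≡ 0 mod 7^3.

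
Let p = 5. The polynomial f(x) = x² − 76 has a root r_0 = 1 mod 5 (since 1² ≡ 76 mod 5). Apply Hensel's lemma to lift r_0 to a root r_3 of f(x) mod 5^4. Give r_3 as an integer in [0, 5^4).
r_3 = 351 (mod 625)

Hensel's recurrence: r_{i+1} = r_i − f(r_i)·(f′(r_i))^{-1} mod 5^{i+2}, with f′(x) = 2x. Iterate:
  r_0 = 1 (mod 5)
  r_1 = 1 (mod 25)
  r_2 = 101 (mod 125)
  r_3 = 351 (mod 625)
Final: r_3 = 351, and one checks f(r_3) ≡ 0 mod 5^4.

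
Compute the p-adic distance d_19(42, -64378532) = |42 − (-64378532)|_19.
d_19(42, -64378532) = 1/2476099

Step 1 — x − y = 42 − (-64378532) = 64378574. Step 2 — v_19(64378574) = 5 (factor: 64378574 = (19^5 · 26); the sign does not affect v_p). Step 3 — |x − y|_19 = 19^{-5} = 1/2476099.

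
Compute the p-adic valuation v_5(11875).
v_5(11875) = 4

v_5(n) is the largest exponent k such that 5^k divides n. Factor out: 11875 = 5^4 · 19. (Sign doesn't affect v_p.) So v_5(11875) = 4.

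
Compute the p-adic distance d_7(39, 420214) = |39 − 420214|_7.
d_7(39, 420214) = 1/16807

Step 1 — x − y = 39 − 420214 = -420175. Step 2 — v_7(-420175) = 5 (factor: -420175 = −(7^5 · 25); the sign does not affect v_p). Step 3 — |x − y|_7 = 7^{-5} = 1/16807.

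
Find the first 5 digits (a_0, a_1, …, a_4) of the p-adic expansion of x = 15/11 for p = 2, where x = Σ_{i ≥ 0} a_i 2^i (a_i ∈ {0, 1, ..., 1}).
(a_0, …, a_4) = (1, 0, 1, 1, 0)

v_2(15/11) = 0 (numerator and denominator both coprime to 2), so x ∈ ℤ_2^×. Compute digits iteratively via a_i = x_i mod 2, x_{i+1} = (x_i − a_i)/2, with x_0 = x:
  x_0 = 15/11;  a_0 = 1;  x_1 = (x_0 − 1)/2 = 2/11
  x_1 = 2/11;  a_1 = 0;  x_2 = (x_1 − 0)/2 = 1/11
  x_2 = 1/11;  a_2 = 1;  x_3 = (x_2 − 1)/2 = -5/11
  x_3 = -5/11;  a_3 = 1;  x_4 = (x_3 − 1)/2 = -8/11
  x_4 = -8/11;  a_4 = 0;  x_5 = (x_4 − 0)/2 = -4/11
Digits: (1, 0, 1, 1, 0).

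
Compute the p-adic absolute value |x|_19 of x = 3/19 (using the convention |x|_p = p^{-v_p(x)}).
|3/19|_19 = 19

Step 1 — compute v_19(x) by factoring powers of 19 out of the numerator and denominator: v_19(3/19) = -1. Step 2 — apply |x|_p = p^{-v_p(x)} = 19^{1} = 19.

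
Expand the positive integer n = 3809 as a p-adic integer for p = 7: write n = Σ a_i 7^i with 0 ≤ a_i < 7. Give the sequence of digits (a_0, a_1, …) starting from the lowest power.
(a_0, a_1, …) = (1, 5, 0, 4, 1)

Repeated division by 7 gives the digits low-to-high: 3809 = 1 + 5·7^1 + 4·7^3 + 1·7^4. Digit sequence: (1, 5, 0, 4, 1).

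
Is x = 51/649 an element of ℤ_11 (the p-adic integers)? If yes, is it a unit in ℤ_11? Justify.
x ∉ ℤ_11 (v_11(x) = -1 < 0)

ℤ_11 = {x ∈ ℚ_11 : v_11(x) ≥ 0} and ℤ_11^× = {x ∈ ℤ_11 : v_11(x) = 0}. Here v_11(51/649) = v_11(num) − v_11(den) = -1; compare against these criteria.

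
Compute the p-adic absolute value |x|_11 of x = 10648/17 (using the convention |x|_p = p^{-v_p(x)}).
|10648/17|_11 = 1/1331

Step 1 — compute v_11(x) by factoring powers of 11 out of the numerator and denominator: v_11(10648/17) = 3. Step 2 — apply |x|_p = p^{-v_p(x)} = 11^{-3} = 1/1331.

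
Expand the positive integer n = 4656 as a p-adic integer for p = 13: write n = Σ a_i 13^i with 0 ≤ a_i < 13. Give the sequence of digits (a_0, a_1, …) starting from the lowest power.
(a_0, a_1, …) = (2, 7, 1, 2)

Repeated division by 13 gives the digits low-to-high: 4656 = 2 + 7·13^1 + 1·13^2 + 2·13^3. Digit sequence: (2, 7, 1, 2).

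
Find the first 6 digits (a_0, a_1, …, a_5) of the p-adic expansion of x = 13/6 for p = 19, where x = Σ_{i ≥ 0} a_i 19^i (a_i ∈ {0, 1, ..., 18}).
(a_0, …, a_5) = (18, 15, 15, 15, 15, 15)

v_19(13/6) = 0 (numerator and denominator both coprime to 19), so x ∈ ℤ_19^×. Compute digits iteratively via a_i = x_i mod 19, x_{i+1} = (x_i − a_i)/19, with x_0 = x:
  x_0 = 13/6;  a_0 = 18;  x_1 = (x_0 − 18)/19 = -5/6
  x_1 = -5/6;  a_1 = 15;  x_2 = (x_1 − 15)/19 = -5/6
  x_2 = -5/6;  a_2 = 15;  x_3 = (x_2 − 15)/19 = -5/6
  x_3 = -5/6;  a_3 = 15;  x_4 = (x_3 − 15)/19 = -5/6
  x_4 = -5/6;  a_4 = 15;  x_5 = (x_4 − 15)/19 = -5/6
  x_5 = -5/6;  a_5 = 15;  x_6 = (x_5 − 15)/19 = -5/6
Digits: (18, 15, 15, 15, 15, 15).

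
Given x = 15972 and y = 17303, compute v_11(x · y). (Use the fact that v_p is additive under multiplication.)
v_11(276363516) = 6

v_p(x) = 3 (factor: 15972 = 11^3 · 12); v_p(y) = 3 (factor: 17303 = 11^3 · 13). Additivity: v_p(xy) = v_p(x) + v_p(y) = 3 + 3 = 6. (Direct check: xy = 276363516 = 11^6 · (156).)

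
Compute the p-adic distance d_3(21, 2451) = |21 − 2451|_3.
d_3(21, 2451) = 1/243

Step 1 — x − y = 21 − 2451 = -2430. Step 2 — v_3(-2430) = 5 (factor: -2430 = −(3^5 · 10); the sign does not affect v_p). Step 3 — |x − y|_3 = 3^{-5} = 1/243.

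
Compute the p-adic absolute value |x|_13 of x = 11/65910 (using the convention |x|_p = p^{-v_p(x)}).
|11/65910|_13 = 2197

Step 1 — compute v_13(x) by factoring powers of 13 out of the numerator and denominator: v_13(11/65910) = -3. Step 2 — apply |x|_p = p^{-v_p(x)} = 13^{3} = 2197.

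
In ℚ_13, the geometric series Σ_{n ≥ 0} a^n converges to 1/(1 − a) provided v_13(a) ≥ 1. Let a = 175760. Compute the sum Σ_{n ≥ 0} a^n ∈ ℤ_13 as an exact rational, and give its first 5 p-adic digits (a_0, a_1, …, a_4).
Σ a^n = 1/(1 − a) = -1/175759;  first 5 digits = (1, 0, 0, 2, 6)

v_13(a) = 3 ≥ 1, so the series converges in ℤ_13 to 1/(1 − a) = 1/(1 − 175760) = -1/175759. Expand this rational in ℤ_13: compute digits iteratively via d_i = x_i mod 13, x_{i+1} = (x_i − d_i)/13. The first 5 digits are (1, 0, 0, 2, 6).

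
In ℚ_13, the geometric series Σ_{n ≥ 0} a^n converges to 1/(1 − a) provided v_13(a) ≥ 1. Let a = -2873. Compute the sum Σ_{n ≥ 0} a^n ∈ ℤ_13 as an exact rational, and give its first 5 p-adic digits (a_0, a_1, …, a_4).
Σ a^n = 1/(1 − a) = 1/2874;  first 5 digits = (1, 0, 9, 11, 2)

v_13(a) = 2 ≥ 1, so the series converges in ℤ_13 to 1/(1 − a) = 1/(1 − (-2873)) = 1/2874. Expand this rational in ℤ_13: compute digits iteratively via d_i = x_i mod 13, x_{i+1} = (x_i − d_i)/13. The first 5 digits are (1, 0, 9, 11, 2).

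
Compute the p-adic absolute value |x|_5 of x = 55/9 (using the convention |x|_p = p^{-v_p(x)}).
|55/9|_5 = 1/5

Step 1 — compute v_5(x) by factoring powers of 5 out of the numerator and denominator: v_5(55/9) = 1. Step 2 — apply |x|_p = p^{-v_p(x)} = 5^{-1} = 1/5.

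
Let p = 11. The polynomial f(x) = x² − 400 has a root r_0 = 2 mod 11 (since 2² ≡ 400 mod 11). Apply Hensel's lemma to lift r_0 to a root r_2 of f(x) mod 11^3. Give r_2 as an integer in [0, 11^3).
r_2 = 1311 (mod 1331)

Hensel's recurrence: r_{i+1} = r_i − f(r_i)·(f′(r_i))^{-1} mod 11^{i+2}, with f′(x) = 2x. Iterate:
  r_0 = 2 (mod 11)
  r_1 = 101 (mod 121)
  r_2 = 1311 (mod 1331)
Final: r_2 = 1311, and one checks f(r_2) ≡ 0 mod 11^3.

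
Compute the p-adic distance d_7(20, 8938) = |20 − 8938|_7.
d_7(20, 8938) = 1/343

Step 1 — x − y = 20 − 8938 = -8918. Step 2 — v_7(-8918) = 3 (factor: -8918 = −(7^3 · 26); the sign does not affect v_p). Step 3 — |x − y|_7 = 7^{-3} = 1/343.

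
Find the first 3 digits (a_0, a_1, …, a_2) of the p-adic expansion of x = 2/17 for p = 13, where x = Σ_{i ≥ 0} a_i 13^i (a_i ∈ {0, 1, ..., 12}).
(a_0, …, a_2) = (7, 1, 6)

v_13(2/17) = 0 (numerator and denominator both coprime to 13), so x ∈ ℤ_13^×. Compute digits iteratively via a_i = x_i mod 13, x_{i+1} = (x_i − a_i)/13, with x_0 = x:
  x_0 = 2/17;  a_0 = 7;  x_1 = (x_0 − 7)/13 = -9/17
  x_1 = -9/17;  a_1 = 1;  x_2 = (x_1 − 1)/13 = -2/17
  x_2 = -2/17;  a_2 = 6;  x_3 = (x_2 − 6)/13 = -8/17
Digits: (7, 1, 6).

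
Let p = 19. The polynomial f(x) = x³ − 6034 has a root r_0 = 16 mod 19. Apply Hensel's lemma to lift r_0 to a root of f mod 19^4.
r_3 = 68397 (mod 130321)

Hensel: r_{i+1} = r_i − f(r_i)/f′(r_i) mod 19^{i+2}, where f′(x) = 3x². Iterate:
  r_0 = 16 (mod 19)
  r_1 = 168 (mod 361)
  r_2 = 6666 (mod 6859)
  r_3 = 68397 (mod 130321)
Final: r = 68397 with f(r) ≡ 0 mod 19^4.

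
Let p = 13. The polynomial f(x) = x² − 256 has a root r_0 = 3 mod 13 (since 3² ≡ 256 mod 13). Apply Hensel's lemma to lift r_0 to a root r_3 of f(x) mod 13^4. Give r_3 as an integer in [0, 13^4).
r_3 = 16 (mod 28561)

Hensel's recurrence: r_{i+1} = r_i − f(r_i)·(f′(r_i))^{-1} mod 13^{i+2}, with f′(x) = 2x. Iterate:
  r_0 = 3 (mod 13)
  r_1 = 16 (mod 169)
  r_2 = 16 (mod 2197)
  r_3 = 16 (mod 28561)
Final: r_3 = 16, and one checks f(r_3) ≡ 0 mod 13^4.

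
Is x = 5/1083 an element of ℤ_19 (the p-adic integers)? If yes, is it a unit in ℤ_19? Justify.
x ∉ ℤ_19 (v_19(x) = -2 < 0)

ℤ_19 = {x ∈ ℚ_19 : v_19(x) ≥ 0} and ℤ_19^× = {x ∈ ℤ_19 : v_19(x) = 0}. Here v_19(5/1083) = v_19(num) − v_19(den) = -2; compare against these criteria.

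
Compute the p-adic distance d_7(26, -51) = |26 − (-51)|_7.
d_7(26, -51) = 1/7

Step 1 — x − y = 26 − (-51) = 77. Step 2 — v_7(77) = 1 (factor: 77 = (7^1 · 11); the sign does not affect v_p). Step 3 — |x − y|_7 = 7^{-1} = 1/7.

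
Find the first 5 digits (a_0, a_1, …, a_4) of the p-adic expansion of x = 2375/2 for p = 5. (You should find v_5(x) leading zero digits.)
(a_0, …, a_4) = (0, 0, 0, 2, 4)

v_5(2375/2) = 3, so a_0 = ... = a_2 = 0. Factor out: x = 5^3 · u with u = 19/2 a unit in ℤ_5. Expand u iteratively via a_{v+i} = u_i mod 5, u_{i+1} = (u_i − a_{v+i})/5:
  u_0 = 19/2;  a_3 = 2;  u_1 = (u_0 − 2)/5 = 3/2
  u_1 = 3/2;  a_4 = 4;  u_2 = (u_1 − 4)/5 = -1/2
Digits: (0, 0, 0, 2, 4).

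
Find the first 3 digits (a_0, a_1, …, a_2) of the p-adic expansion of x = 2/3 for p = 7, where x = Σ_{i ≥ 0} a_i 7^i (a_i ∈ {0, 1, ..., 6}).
(a_0, …, a_2) = (3, 2, 2)

v_7(2/3) = 0 (numerator and denominator both coprime to 7), so x ∈ ℤ_7^×. Compute digits iteratively via a_i = x_i mod 7, x_{i+1} = (x_i − a_i)/7, with x_0 = x:
  x_0 = 2/3;  a_0 = 3;  x_1 = (x_0 − 3)/7 = -1/3
  x_1 = -1/3;  a_1 = 2;  x_2 = (x_1 − 2)/7 = -1/3
  x_2 = -1/3;  a_2 = 2;  x_3 = (x_2 − 2)/7 = -1/3
Digits: (3, 2, 2).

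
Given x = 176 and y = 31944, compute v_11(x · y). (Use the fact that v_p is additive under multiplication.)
v_11(5622144) = 4

v_p(x) = 1 (factor: 176 = 11^1 · 16); v_p(y) = 3 (factor: 31944 = 11^3 · 24). Additivity: v_p(xy) = v_p(x) + v_p(y) = 1 + 3 = 4. (Direct check: xy = 5622144 = 11^4 · (384).)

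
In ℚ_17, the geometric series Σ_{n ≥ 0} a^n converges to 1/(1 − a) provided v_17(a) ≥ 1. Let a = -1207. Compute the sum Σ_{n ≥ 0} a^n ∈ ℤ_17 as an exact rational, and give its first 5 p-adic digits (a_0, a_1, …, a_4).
Σ a^n = 1/(1 − a) = 1/1208;  first 5 digits = (1, 14, 4, 14, 5)

v_17(a) = 1 ≥ 1, so the series converges in ℤ_17 to 1/(1 − a) = 1/(1 − (-1207)) = 1/1208. Expand this rational in ℤ_17: compute digits iteratively via d_i = x_i mod 17, x_{i+1} = (x_i − d_i)/17. The first 5 digits are (1, 14, 4, 14, 5).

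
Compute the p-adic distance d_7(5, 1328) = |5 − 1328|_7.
d_7(5, 1328) = 1/49

Step 1 — x − y = 5 − 1328 = -1323. Step 2 — v_7(-1323) = 2 (factor: -1323 = −(7^2 · 27); the sign does not affect v_p). Step 3 — |x − y|_7 = 7^{-2} = 1/49.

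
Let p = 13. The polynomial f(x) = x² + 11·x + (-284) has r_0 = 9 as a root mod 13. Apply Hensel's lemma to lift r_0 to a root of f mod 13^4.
r_3 = 14803 (mod 28561)

Hensel: r_{i+1} = r_i − f(r_i)·(f′(r_i))^{-1} mod 13^{i+2}, f′(x) = 2x + 11. Iterate:
  r_0 = 9 (mod 13)
  r_1 = 100 (mod 169)
  r_2 = 1621 (mod 2197)
  r_3 = 14803 (mod 28561)
Final: r = 14803 satisfies f(r) ≡ 0 mod 13^4.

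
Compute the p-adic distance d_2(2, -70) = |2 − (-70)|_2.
d_2(2, -70) = 1/8

Step 1 — x − y = 2 − (-70) = 72. Step 2 — v_2(72) = 3 (factor: 72 = (2^3 · 9); the sign does not affect v_p). Step 3 — |x − y|_2 = 2^{-3} = 1/8.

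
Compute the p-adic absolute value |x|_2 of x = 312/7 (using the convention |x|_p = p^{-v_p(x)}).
|312/7|_2 = 1/8

Step 1 — compute v_2(x) by factoring powers of 2 out of the numerator and denominator: v_2(312/7) = 3. Step 2 — apply |x|_p = p^{-v_p(x)} = 2^{-3} = 1/8.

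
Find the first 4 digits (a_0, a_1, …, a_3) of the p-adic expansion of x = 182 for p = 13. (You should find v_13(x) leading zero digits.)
(a_0, …, a_3) = (0, 1, 1, 0)

v_13(182) = 1, so a_0 = ... = a_0 = 0. Factor out: x = 13^1 · u with u = 14 a unit in ℤ_13. Expand u iteratively via a_{v+i} = u_i mod 13, u_{i+1} = (u_i − a_{v+i})/13:
  u_0 = 14;  a_1 = 1;  u_1 = (u_0 − 1)/13 = 1
  u_1 = 1;  a_2 = 1;  u_2 = (u_1 − 1)/13 = 0
  u_2 = 0;  a_3 = 0;  u_3 = (u_2 − 0)/13 = 0
Digits: (0, 1, 1, 0).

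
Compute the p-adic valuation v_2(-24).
v_2(-24) = 3

v_2(n) is the largest exponent k such that 2^k divides n. Factor out: -24 = -2^3 · 3. (Sign doesn't affect v_p.) So v_2(-24) = 3.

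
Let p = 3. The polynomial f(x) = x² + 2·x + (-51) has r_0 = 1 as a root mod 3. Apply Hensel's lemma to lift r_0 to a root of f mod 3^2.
r_1 = 4 (mod 9)

Hensel: r_{i+1} = r_i − f(r_i)·(f′(r_i))^{-1} mod 3^{i+2}, f′(x) = 2x + 2. Iterate:
  r_0 = 1 (mod 3)
  r_1 = 4 (mod 9)
Final: r = 4 satisfies f(r) ≡ 0 mod 3^2.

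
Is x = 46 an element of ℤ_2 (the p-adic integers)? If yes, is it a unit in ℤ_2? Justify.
x ∈ ℤ_2 but not a unit; v_2(x) = 1 > 0

ℤ_2 = {x ∈ ℚ_2 : v_2(x) ≥ 0} and ℤ_2^× = {x ∈ ℤ_2 : v_2(x) = 0}. Here v_2(46) = v_2(num) − v_2(den) = 1; compare against these criteria.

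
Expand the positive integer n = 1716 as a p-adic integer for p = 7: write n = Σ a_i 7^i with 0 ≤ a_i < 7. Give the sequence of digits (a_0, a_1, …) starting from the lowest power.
(a_0, a_1, …) = (1, 0, 0, 5)

Repeated division by 7 gives the digits low-to-high: 1716 = 1 + 5·7^3. Digit sequence: (1, 0, 0, 5).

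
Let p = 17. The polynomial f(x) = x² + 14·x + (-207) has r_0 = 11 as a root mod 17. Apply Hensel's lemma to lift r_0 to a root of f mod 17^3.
r_2 = 4890 (mod 4913)

Hensel: r_{i+1} = r_i − f(r_i)·(f′(r_i))^{-1} mod 17^{i+2}, f′(x) = 2x + 14. Iterate:
  r_0 = 11 (mod 17)
  r_1 = 266 (mod 289)
  r_2 = 4890 (mod 4913)
Final: r = 4890 satisfies f(r) ≡ 0 mod 17^3.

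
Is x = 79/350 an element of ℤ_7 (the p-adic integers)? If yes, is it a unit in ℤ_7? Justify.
x ∉ ℤ_7 (v_7(x) = -1 < 0)

ℤ_7 = {x ∈ ℚ_7 : v_7(x) ≥ 0} and ℤ_7^× = {x ∈ ℤ_7 : v_7(x) = 0}. Here v_7(79/350) = v_7(num) − v_7(den) = -1; compare against these criteria.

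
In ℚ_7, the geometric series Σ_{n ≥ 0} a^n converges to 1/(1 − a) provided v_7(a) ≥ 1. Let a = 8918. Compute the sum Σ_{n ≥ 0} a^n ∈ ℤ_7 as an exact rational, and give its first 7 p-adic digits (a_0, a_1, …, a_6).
Σ a^n = 1/(1 − a) = -1/8917;  first 7 digits = (1, 0, 0, 5, 3, 0, 4)

v_7(a) = 3 ≥ 1, so the series converges in ℤ_7 to 1/(1 − a) = 1/(1 − 8918) = -1/8917. Expand this rational in ℤ_7: compute digits iteratively via d_i = x_i mod 7, x_{i+1} = (x_i − d_i)/7. The first 7 digits are (1, 0, 0, 5, 3, 0, 4).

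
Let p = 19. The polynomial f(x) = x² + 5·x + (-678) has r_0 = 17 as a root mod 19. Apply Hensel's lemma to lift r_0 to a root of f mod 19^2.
r_1 = 321 (mod 361)

Hensel: r_{i+1} = r_i − f(r_i)·(f′(r_i))^{-1} mod 19^{i+2}, f′(x) = 2x + 5. Iterate:
  r_0 = 17 (mod 19)
  r_1 = 321 (mod 361)
Final: r = 321 satisfies f(r) ≡ 0 mod 19^2.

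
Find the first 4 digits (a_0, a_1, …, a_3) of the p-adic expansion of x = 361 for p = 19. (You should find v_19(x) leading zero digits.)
(a_0, …, a_3) = (0, 0, 1, 0)

v_19(361) = 2, so a_0 = ... = a_1 = 0. Factor out: x = 19^2 · u with u = 1 a unit in ℤ_19. Expand u iteratively via a_{v+i} = u_i mod 19, u_{i+1} = (u_i − a_{v+i})/19:
  u_0 = 1;  a_2 = 1;  u_1 = (u_0 − 1)/19 = 0
  u_1 = 0;  a_3 = 0;  u_2 = (u_1 − 0)/19 = 0
Digits: (0, 0, 1, 0).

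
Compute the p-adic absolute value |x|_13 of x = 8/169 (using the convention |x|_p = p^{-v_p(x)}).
|8/169|_13 = 169

Step 1 — compute v_13(x) by factoring powers of 13 out of the numerator and denominator: v_13(8/169) = -2. Step 2 — apply |x|_p = p^{-v_p(x)} = 13^{2} = 169.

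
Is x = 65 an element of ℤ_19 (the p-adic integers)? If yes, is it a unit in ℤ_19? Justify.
x ∈ ℤ_19^× (unit); v_19(x) = 0

ℤ_19 = {x ∈ ℚ_19 : v_19(x) ≥ 0} and ℤ_19^× = {x ∈ ℤ_19 : v_19(x) = 0}. Here v_19(65) = v_19(num) − v_19(den) = 0; compare against these criteria.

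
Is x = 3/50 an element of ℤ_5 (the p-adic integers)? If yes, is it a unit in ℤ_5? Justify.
x ∉ ℤ_5 (v_5(x) = -2 < 0)

ℤ_5 = {x ∈ ℚ_5 : v_5(x) ≥ 0} and ℤ_5^× = {x ∈ ℤ_5 : v_5(x) = 0}. Here v_5(3/50) = v_5(num) − v_5(den) = -2; compare against these criteria.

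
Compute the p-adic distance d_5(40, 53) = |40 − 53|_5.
d_5(40, 53) = 1

Step 1 — x − y = 40 − 53 = -13. Step 2 — v_5(-13) = 0 (factor: -13 = −(5^0 · 13); the sign does not affect v_p). Step 3 — |x − y|_5 = 5^{0} = 1.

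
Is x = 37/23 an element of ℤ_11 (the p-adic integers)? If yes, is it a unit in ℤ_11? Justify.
x ∈ ℤ_11^× (unit); v_11(x) = 0

ℤ_11 = {x ∈ ℚ_11 : v_11(x) ≥ 0} and ℤ_11^× = {x ∈ ℤ_11 : v_11(x) = 0}. Here v_11(37/23) = v_11(num) − v_11(den) = 0; compare against these criteria.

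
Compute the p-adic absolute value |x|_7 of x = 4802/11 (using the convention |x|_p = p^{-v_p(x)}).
|4802/11|_7 = 1/2401

Step 1 — compute v_7(x) by factoring powers of 7 out of the numerator and denominator: v_7(4802/11) = 4. Step 2 — apply |x|_p = p^{-v_p(x)} = 7^{-4} = 1/2401.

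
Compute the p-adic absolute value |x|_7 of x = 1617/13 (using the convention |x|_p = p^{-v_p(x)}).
|1617/13|_7 = 1/49

Step 1 — compute v_7(x) by factoring powers of 7 out of the numerator and denominator: v_7(1617/13) = 2. Step 2 — apply |x|_p = p^{-v_p(x)} = 7^{-2} = 1/49.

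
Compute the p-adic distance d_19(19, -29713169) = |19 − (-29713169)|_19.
d_19(19, -29713169) = 1/2476099

Step 1 — x − y = 19 − (-29713169) = 29713188. Step 2 — v_19(29713188) = 5 (factor: 29713188 = (19^5 · 12); the sign does not affect v_p). Step 3 — |x − y|_19 = 19^{-5} = 1/2476099.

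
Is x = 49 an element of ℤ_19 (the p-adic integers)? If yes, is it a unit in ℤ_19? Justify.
x ∈ ℤ_19^× (unit); v_19(x) = 0

ℤ_19 = {x ∈ ℚ_19 : v_19(x) ≥ 0} and ℤ_19^× = {x ∈ ℤ_19 : v_19(x) = 0}. Here v_19(49) = v_19(num) − v_19(den) = 0; compare against these criteria.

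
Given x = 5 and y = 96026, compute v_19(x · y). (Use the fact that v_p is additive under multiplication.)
v_19(480130) = 3

v_p(x) = 0 (factor: 5 = 19^0 · 5); v_p(y) = 3 (factor: 96026 = 19^3 · 14). Additivity: v_p(xy) = v_p(x) + v_p(y) = 0 + 3 = 3. (Direct check: xy = 480130 = 19^3 · (70).)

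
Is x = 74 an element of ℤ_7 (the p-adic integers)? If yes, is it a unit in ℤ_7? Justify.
x ∈ ℤ_7^× (unit); v_7(x) = 0

ℤ_7 = {x ∈ ℚ_7 : v_7(x) ≥ 0} and ℤ_7^× = {x ∈ ℤ_7 : v_7(x) = 0}. Here v_7(74) = v_7(num) − v_7(den) = 0; compare against these criteria.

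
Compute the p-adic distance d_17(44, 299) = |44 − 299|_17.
d_17(44, 299) = 1/17

Step 1 — x − y = 44 − 299 = -255. Step 2 — v_17(-255) = 1 (factor: -255 = −(17^1 · 15); the sign does not affect v_p). Step 3 — |x − y|_17 = 17^{-1} = 1/17.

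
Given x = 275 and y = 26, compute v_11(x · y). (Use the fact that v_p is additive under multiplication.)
v_11(7150) = 1

v_p(x) = 1 (factor: 275 = 11^1 · 25); v_p(y) = 0 (factor: 26 = 11^0 · 26). Additivity: v_p(xy) = v_p(x) + v_p(y) = 1 + 0 = 1. (Direct check: xy = 7150 = 11^1 · (650).)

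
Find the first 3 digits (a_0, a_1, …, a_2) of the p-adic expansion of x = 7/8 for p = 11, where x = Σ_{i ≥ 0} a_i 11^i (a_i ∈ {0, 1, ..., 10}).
(a_0, …, a_2) = (5, 1, 4)

v_11(7/8) = 0 (numerator and denominator both coprime to 11), so x ∈ ℤ_11^×. Compute digits iteratively via a_i = x_i mod 11, x_{i+1} = (x_i − a_i)/11, with x_0 = x:
  x_0 = 7/8;  a_0 = 5;  x_1 = (x_0 − 5)/11 = -3/8
  x_1 = -3/8;  a_1 = 1;  x_2 = (x_1 − 1)/11 = -1/8
  x_2 = -1/8;  a_2 = 4;  x_3 = (x_2 − 4)/11 = -3/8
Digits: (5, 1, 4).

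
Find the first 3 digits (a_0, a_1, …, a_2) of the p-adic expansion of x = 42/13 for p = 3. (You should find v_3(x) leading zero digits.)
(a_0, …, a_2) = (0, 2, 2)

v_3(42/13) = 1, so a_0 = ... = a_0 = 0. Factor out: x = 3^1 · u with u = 14/13 a unit in ℤ_3. Expand u iteratively via a_{v+i} = u_i mod 3, u_{i+1} = (u_i − a_{v+i})/3:
  u_0 = 14/13;  a_1 = 2;  u_1 = (u_0 − 2)/3 = -4/13
  u_1 = -4/13;  a_2 = 2;  u_2 = (u_1 − 2)/3 = -10/13
Digits: (0, 2, 2).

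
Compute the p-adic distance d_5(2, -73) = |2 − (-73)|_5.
d_5(2, -73) = 1/25

Step 1 — x − y = 2 − (-73) = 75. Step 2 — v_5(75) = 2 (factor: 75 = (5^2 · 3); the sign does not affect v_p). Step 3 — |x − y|_5 = 5^{-2} = 1/25.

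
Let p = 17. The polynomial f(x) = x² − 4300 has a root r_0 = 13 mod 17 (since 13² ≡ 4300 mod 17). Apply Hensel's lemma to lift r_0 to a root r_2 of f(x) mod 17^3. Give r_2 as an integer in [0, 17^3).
r_2 = 761 (mod 4913)

Hensel's recurrence: r_{i+1} = r_i − f(r_i)·(f′(r_i))^{-1} mod 17^{i+2}, with f′(x) = 2x. Iterate:
  r_0 = 13 (mod 17)
  r_1 = 183 (mod 289)
  r_2 = 761 (mod 4913)
Final: r_2 = 761, and one checks f(r_2) ≡ 0 mod 17^3.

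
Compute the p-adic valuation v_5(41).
v_5(41) = 0

v_5(n) is the largest exponent k such that 5^k divides n. Factor out: 41 = 5^0 · 41. (Sign doesn't affect v_p.) So v_5(41) = 0.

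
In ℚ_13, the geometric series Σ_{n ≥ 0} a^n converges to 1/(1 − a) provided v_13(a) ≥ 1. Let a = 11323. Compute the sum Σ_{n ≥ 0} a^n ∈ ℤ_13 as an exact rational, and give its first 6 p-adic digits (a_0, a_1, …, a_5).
Σ a^n = 1/(1 − a) = -1/11322;  first 6 digits = (1, 0, 2, 5, 4, 7)

v_13(a) = 2 ≥ 1, so the series converges in ℤ_13 to 1/(1 − a) = 1/(1 − 11323) = -1/11322. Expand this rational in ℤ_13: compute digits iteratively via d_i = x_i mod 13, x_{i+1} = (x_i − d_i)/13. The first 6 digits are (1, 0, 2, 5, 4, 7).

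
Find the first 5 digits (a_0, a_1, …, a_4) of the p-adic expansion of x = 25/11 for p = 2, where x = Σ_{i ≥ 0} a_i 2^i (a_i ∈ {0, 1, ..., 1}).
(a_0, …, a_4) = (1, 1, 0, 1, 0)

v_2(25/11) = 0 (numerator and denominator both coprime to 2), so x ∈ ℤ_2^×. Compute digits iteratively via a_i = x_i mod 2, x_{i+1} = (x_i − a_i)/2, with x_0 = x:
  x_0 = 25/11;  a_0 = 1;  x_1 = (x_0 − 1)/2 = 7/11
  x_1 = 7/11;  a_1 = 1;  x_2 = (x_1 − 1)/2 = -2/11
  x_2 = -2/11;  a_2 = 0;  x_3 = (x_2 − 0)/2 = -1/11
  x_3 = -1/11;  a_3 = 1;  x_4 = (x_3 − 1)/2 = -6/11
  x_4 = -6/11;  a_4 = 0;  x_5 = (x_4 − 0)/2 = -3/11
Digits: (1, 1, 0, 1, 0).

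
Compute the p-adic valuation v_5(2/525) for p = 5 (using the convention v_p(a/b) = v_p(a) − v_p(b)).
v_5(2/525) = -2

Factor powers of 5 from the numerator and denominator of the reduced fraction: 2 = 5^0 · 2 and 525 = 5^2 · 21. Apply v_p(a/b) = v_p(a) − v_p(b): v_5(2/525) = 0 − 2 = -2.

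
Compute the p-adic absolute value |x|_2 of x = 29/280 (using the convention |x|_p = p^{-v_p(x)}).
|29/280|_2 = 8

Step 1 — compute v_2(x) by factoring powers of 2 out of the numerator and denominator: v_2(29/280) = -3. Step 2 — apply |x|_p = p^{-v_p(x)} = 2^{3} = 8.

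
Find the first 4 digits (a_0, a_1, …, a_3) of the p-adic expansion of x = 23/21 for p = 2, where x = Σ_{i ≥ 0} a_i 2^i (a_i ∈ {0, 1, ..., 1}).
(a_0, …, a_3) = (1, 1, 0, 1)

v_2(23/21) = 0 (numerator and denominator both coprime to 2), so x ∈ ℤ_2^×. Compute digits iteratively via a_i = x_i mod 2, x_{i+1} = (x_i − a_i)/2, with x_0 = x:
  x_0 = 23/21;  a_0 = 1;  x_1 = (x_0 − 1)/2 = 1/21
  x_1 = 1/21;  a_1 = 1;  x_2 = (x_1 − 1)/2 = -10/21
  x_2 = -10/21;  a_2 = 0;  x_3 = (x_2 − 0)/2 = -5/21
  x_3 = -5/21;  a_3 = 1;  x_4 = (x_3 − 1)/2 = -13/21
Digits: (1, 1, 0, 1).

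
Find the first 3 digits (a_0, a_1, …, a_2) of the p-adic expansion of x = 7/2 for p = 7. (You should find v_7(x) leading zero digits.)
(a_0, …, a_2) = (0, 4, 3)

v_7(7/2) = 1, so a_0 = ... = a_0 = 0. Factor out: x = 7^1 · u with u = 1/2 a unit in ℤ_7. Expand u iteratively via a_{v+i} = u_i mod 7, u_{i+1} = (u_i − a_{v+i})/7:
  u_0 = 1/2;  a_1 = 4;  u_1 = (u_0 − 4)/7 = -1/2
  u_1 = -1/2;  a_2 = 3;  u_2 = (u_1 − 3)/7 = -1/2
Digits: (0, 4, 3).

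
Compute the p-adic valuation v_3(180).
v_3(180) = 2

v_3(n) is the largest exponent k such that 3^k divides n. Factor out: 180 = 3^2 · 20. (Sign doesn't affect v_p.) So v_3(180) = 2.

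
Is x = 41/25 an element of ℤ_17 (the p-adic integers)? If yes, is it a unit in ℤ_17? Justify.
x ∈ ℤ_17^× (unit); v_17(x) = 0

ℤ_17 = {x ∈ ℚ_17 : v_17(x) ≥ 0} and ℤ_17^× = {x ∈ ℤ_17 : v_17(x) = 0}. Here v_17(41/25) = v_17(num) − v_17(den) = 0; compare against these criteria.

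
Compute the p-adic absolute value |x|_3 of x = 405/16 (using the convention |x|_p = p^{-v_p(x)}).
|405/16|_3 = 1/81

Step 1 — compute v_3(x) by factoring powers of 3 out of the numerator and denominator: v_3(405/16) = 4. Step 2 — apply |x|_p = p^{-v_p(x)} = 3^{-4} = 1/81.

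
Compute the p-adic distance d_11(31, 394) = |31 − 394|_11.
d_11(31, 394) = 1/121

Step 1 — x − y = 31 − 394 = -363. Step 2 — v_11(-363) = 2 (factor: -363 = −(11^2 · 3); the sign does not affect v_p). Step 3 — |x − y|_11 = 11^{-2} = 1/121.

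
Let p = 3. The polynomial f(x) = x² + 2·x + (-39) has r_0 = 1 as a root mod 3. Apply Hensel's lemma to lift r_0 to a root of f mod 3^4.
r_3 = 10 (mod 81)

Hensel: r_{i+1} = r_i − f(r_i)·(f′(r_i))^{-1} mod 3^{i+2}, f′(x) = 2x + 2. Iterate:
  r_0 = 1 (mod 3)
  r_1 = 1 (mod 9)
  r_2 = 10 (mod 27)
  r_3 = 10 (mod 81)
Final: r = 10 satisfies f(r) ≡ 0 mod 3^4.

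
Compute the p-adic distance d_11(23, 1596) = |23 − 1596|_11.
d_11(23, 1596) = 1/121

Step 1 — x − y = 23 − 1596 = -1573. Step 2 — v_11(-1573) = 2 (factor: -1573 = −(11^2 · 13); the sign does not affect v_p). Step 3 — |x − y|_11 = 11^{-2} = 1/121.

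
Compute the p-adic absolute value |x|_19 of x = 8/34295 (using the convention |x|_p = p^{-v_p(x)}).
|8/34295|_19 = 6859

Step 1 — compute v_19(x) by factoring powers of 19 out of the numerator and denominator: v_19(8/34295) = -3. Step 2 — apply |x|_p = p^{-v_p(x)} = 19^{3} = 6859.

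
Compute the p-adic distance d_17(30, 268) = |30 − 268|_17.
d_17(30, 268) = 1/17

Step 1 — x − y = 30 − 268 = -238. Step 2 — v_17(-238) = 1 (factor: -238 = −(17^1 · 14); the sign does not affect v_p). Step 3 — |x − y|_17 = 17^{-1} = 1/17.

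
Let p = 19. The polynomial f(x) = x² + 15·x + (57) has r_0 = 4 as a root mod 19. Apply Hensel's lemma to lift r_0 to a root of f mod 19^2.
r_1 = 61 (mod 361)

Hensel: r_{i+1} = r_i − f(r_i)·(f′(r_i))^{-1} mod 19^{i+2}, f′(x) = 2x + 15. Iterate:
  r_0 = 4 (mod 19)
  r_1 = 61 (mod 361)
Final: r = 61 satisfies f(r) ≡ 0 mod 19^2.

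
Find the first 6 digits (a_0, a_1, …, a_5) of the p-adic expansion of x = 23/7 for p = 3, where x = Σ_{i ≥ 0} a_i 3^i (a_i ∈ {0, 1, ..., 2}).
(a_0, …, a_5) = (2, 0, 1, 1, 0, 2)

v_3(23/7) = 0 (numerator and denominator both coprime to 3), so x ∈ ℤ_3^×. Compute digits iteratively via a_i = x_i mod 3, x_{i+1} = (x_i − a_i)/3, with x_0 = x:
  x_0 = 23/7;  a_0 = 2;  x_1 = (x_0 − 2)/3 = 3/7
  x_1 = 3/7;  a_1 = 0;  x_2 = (x_1 − 0)/3 = 1/7
  x_2 = 1/7;  a_2 = 1;  x_3 = (x_2 − 1)/3 = -2/7
  x_3 = -2/7;  a_3 = 1;  x_4 = (x_3 − 1)/3 = -3/7
  x_4 = -3/7;  a_4 = 0;  x_5 = (x_4 − 0)/3 = -1/7
  x_5 = -1/7;  a_5 = 2;  x_6 = (x_5 − 2)/3 = -5/7
Digits: (2, 0, 1, 1, 0, 2).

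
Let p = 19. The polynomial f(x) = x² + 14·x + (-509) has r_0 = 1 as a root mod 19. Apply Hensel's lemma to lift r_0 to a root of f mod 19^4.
r_3 = 125705 (mod 130321)

Hensel: r_{i+1} = r_i − f(r_i)·(f′(r_i))^{-1} mod 19^{i+2}, f′(x) = 2x + 14. Iterate:
  r_0 = 1 (mod 19)
  r_1 = 77 (mod 361)
  r_2 = 2243 (mod 6859)
  r_3 = 125705 (mod 130321)
Final: r = 125705 satisfies f(r) ≡ 0 mod 19^4.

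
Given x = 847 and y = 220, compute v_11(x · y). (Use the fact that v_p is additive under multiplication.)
v_11(186340) = 3

v_p(x) = 2 (factor: 847 = 11^2 · 7); v_p(y) = 1 (factor: 220 = 11^1 · 20). Additivity: v_p(xy) = v_p(x) + v_p(y) = 2 + 1 = 3. (Direct check: xy = 186340 = 11^3 · (140).)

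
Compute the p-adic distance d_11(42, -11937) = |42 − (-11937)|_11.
d_11(42, -11937) = 1/1331

Step 1 — x − y = 42 − (-11937) = 11979. Step 2 — v_11(11979) = 3 (factor: 11979 = (11^3 · 9); the sign does not affect v_p). Step 3 — |x − y|_11 = 11^{-3} = 1/1331.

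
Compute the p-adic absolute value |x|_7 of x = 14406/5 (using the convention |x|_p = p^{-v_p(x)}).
|14406/5|_7 = 1/2401

Step 1 — compute v_7(x) by factoring powers of 7 out of the numerator and denominator: v_7(14406/5) = 4. Step 2 — apply |x|_p = p^{-v_p(x)} = 7^{-4} = 1/2401.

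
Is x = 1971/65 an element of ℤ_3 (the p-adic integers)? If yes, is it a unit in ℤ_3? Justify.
x ∈ ℤ_3 but not a unit; v_3(x) = 3 > 0

ℤ_3 = {x ∈ ℚ_3 : v_3(x) ≥ 0} and ℤ_3^× = {x ∈ ℤ_3 : v_3(x) = 0}. Here v_3(1971/65) = v_3(num) − v_3(den) = 3; compare against these criteria.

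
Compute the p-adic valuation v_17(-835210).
v_17(-835210) = 4

v_17(n) is the largest exponent k such that 17^k divides n. Factor out: -835210 = -17^4 · 10. (Sign doesn't affect v_p.) So v_17(-835210) = 4.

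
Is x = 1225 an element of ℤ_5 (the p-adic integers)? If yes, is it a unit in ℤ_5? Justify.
x ∈ ℤ_5 but not a unit; v_5(x) = 2 > 0

ℤ_5 = {x ∈ ℚ_5 : v_5(x) ≥ 0} and ℤ_5^× = {x ∈ ℤ_5 : v_5(x) = 0}. Here v_5(1225) = v_5(num) − v_5(den) = 2; compare against these criteria.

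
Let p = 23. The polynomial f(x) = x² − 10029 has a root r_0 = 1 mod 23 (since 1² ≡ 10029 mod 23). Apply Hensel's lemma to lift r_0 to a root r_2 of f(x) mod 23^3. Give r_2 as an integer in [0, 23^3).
r_2 = 3428 (mod 12167)

Hensel's recurrence: r_{i+1} = r_i − f(r_i)·(f′(r_i))^{-1} mod 23^{i+2}, with f′(x) = 2x. Iterate:
  r_0 = 1 (mod 23)
  r_1 = 254 (mod 529)
  r_2 = 3428 (mod 12167)
Final: r_2 = 3428, and one checks f(r_2) ≡ 0 mod 23^3.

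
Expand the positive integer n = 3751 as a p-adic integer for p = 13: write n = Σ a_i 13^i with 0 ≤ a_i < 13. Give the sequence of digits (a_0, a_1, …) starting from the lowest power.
(a_0, a_1, …) = (7, 2, 9, 1)

Repeated division by 13 gives the digits low-to-high: 3751 = 7 + 2·13^1 + 9·13^2 + 1·13^3. Digit sequence: (7, 2, 9, 1).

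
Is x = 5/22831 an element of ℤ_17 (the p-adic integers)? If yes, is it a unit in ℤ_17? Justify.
x ∉ ℤ_17 (v_17(x) = -2 < 0)

ℤ_17 = {x ∈ ℚ_17 : v_17(x) ≥ 0} and ℤ_17^× = {x ∈ ℤ_17 : v_17(x) = 0}. Here v_17(5/22831) = v_17(num) − v_17(den) = -2; compare against these criteria.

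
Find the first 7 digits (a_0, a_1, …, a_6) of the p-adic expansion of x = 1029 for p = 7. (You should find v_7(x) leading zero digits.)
(a_0, …, a_6) = (0, 0, 0, 3, 0, 0, 0)

v_7(1029) = 3, so a_0 = ... = a_2 = 0. Factor out: x = 7^3 · u with u = 3 a unit in ℤ_7. Expand u iteratively via a_{v+i} = u_i mod 7, u_{i+1} = (u_i − a_{v+i})/7:
  u_0 = 3;  a_3 = 3;  u_1 = (u_0 − 3)/7 = 0
  u_1 = 0;  a_4 = 0;  u_2 = (u_1 − 0)/7 = 0
  u_2 = 0;  a_5 = 0;  u_3 = (u_2 − 0)/7 = 0
  u_3 = 0;  a_6 = 0;  u_4 = (u_3 − 0)/7 = 0
Digits: (0, 0, 0, 3, 0, 0, 0).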